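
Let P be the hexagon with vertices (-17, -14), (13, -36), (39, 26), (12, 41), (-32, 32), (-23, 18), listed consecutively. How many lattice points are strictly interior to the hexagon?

3149

By the shoelace formula, twice the signed area is |[(-17)·(-36) − 13·(-14)] + [13·26 − 39·(-36)] + [39·41 − 12·26] + [12·32 − (-32)·41] + [(-32)·18 − (-23)·32] + [(-23)·(-14) − (-17)·18]| = 6307, so the area is 6307/2.
Summing gcd(|Δx|,|Δy|) over the edges gives the boundary count: gcd(30,22) + gcd(26,62) + gcd(27,15) + gcd(44,9) + gcd(9,14) + gcd(6,32) = 2+2+3+1+1+2 = 11.
Pick's theorem gives I = A − B/2 + 1 = 6307/2 − 11/2 + 1 = 3149.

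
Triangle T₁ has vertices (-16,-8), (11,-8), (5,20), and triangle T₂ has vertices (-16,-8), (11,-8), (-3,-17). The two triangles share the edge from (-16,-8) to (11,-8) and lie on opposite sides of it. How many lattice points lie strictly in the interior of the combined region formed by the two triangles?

The union is the simple quadrilateral with vertices (-16,-8), (5,20), (11,-8), (-3,-17) in order.
Using the shoelace formula, 2A = |((-16)·20 − 5·(-8)) + (5·(-8) − 11·20) + (11·(-17) − (-3)·(-8)) + ((-3)·(-8) − (-16)·(-17))| = 999, so the area is 499.5.
The number of boundary lattice points is Σ gcd(|Δx|,|Δy|) = gcd(21,28) + gcd(6,28) + gcd(14,9) + gcd(13,9) = 7+2+1+1 = 11.
By Pick's theorem I = A − B/2 + 1 = 499.5 − 11/2 + 1 = 495.

495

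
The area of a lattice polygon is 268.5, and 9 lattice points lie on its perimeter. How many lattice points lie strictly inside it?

265

Pick's theorem A = I + B/2 − 1 rearranges to I = A − B/2 + 1 = 268.5 − 9/2 + 1 = 265.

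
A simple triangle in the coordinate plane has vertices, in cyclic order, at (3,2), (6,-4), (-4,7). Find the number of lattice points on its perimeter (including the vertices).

5

Summing gcd(|Δx|,|Δy|) over the edges gives the boundary count: gcd(3,6) + gcd(10,11) + gcd(7,5) = 3+1+1 = 5.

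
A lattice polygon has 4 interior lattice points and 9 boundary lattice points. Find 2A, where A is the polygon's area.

By Pick's theorem, A = I + B/2 − 1 = 4 + 9/2 − 1 = 15/2.
Hence 2A = 15.

15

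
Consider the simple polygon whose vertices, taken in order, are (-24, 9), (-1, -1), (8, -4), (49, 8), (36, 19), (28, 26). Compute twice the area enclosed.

2228

Using the shoelace formula, 2A = |[(-24)·(-1) − (-1)·9] + [(-1)·(-4) − 8·(-1)] + [8·8 − 49·(-4)] + [49·19 − 36·8] + [36·26 − 28·19] + [28·9 − (-24)·26]| = 2228, so the area is 1114.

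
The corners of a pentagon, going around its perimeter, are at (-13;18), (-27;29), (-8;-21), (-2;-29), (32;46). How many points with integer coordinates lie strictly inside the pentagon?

1552

The shoelace formula gives twice the area as |[(-13)·29 − (-27)·18] + [(-27)·(-21) − (-8)·29] + [(-8)·(-29) − (-2)·(-21)] + [(-2)·46 − 32·(-29)] + [32·18 − (-13)·46]| = 3108, so the area is 1554.
Along each edge there are gcd(|Δx|,|Δy|)+1 lattice points, so counting each shared vertex once the boundary has gcd(14,11) + gcd(19,50) + gcd(6,8) + gcd(34,75) + gcd(45,28) = 1+1+2+1+1 = 6.
Pick's theorem gives I = A − B/2 + 1 = 1554 − 6/2 + 1 = 1552.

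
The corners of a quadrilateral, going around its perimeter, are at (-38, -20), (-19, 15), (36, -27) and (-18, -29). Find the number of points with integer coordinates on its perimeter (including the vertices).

Along each edge there are gcd(|Δx|,|Δy|)+1 lattice points, so counting each shared vertex once the boundary has gcd(19,35) + gcd(55,42) + gcd(54,2) + gcd(20,9) = 1+1+2+1 = 5.

5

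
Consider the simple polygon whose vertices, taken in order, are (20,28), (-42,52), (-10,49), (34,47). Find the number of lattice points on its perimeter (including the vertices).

The number of boundary lattice points is Σ gcd(|Δx|,|Δy|) = gcd(62,24) + gcd(32,3) + gcd(44,2) + gcd(14,19) = 2+1+2+1 = 6.

6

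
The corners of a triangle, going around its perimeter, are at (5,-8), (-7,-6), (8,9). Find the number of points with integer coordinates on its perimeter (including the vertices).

The number of boundary lattice points is Σ gcd(|Δx|,|Δy|) = gcd(12,2) + gcd(15,15) + gcd(3,17) = 2+15+1 = 18.

18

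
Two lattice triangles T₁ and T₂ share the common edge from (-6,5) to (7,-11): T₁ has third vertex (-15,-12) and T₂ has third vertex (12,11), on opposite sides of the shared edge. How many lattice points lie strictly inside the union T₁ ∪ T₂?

The union is the simple quadrilateral with vertices (-6,5), (-15,-12), (7,-11), (12,11) in order.
The shoelace formula gives twice the area as |((-6)·(-12) − (-15)·5) + ((-15)·(-11) − 7·(-12)) + (7·11 − 12·(-11)) + (12·5 − (-6)·11)| = 731, so the area is 365.5.
Summing gcd(|Δx|,|Δy|) over the edges gives the boundary count: gcd(9,17) + gcd(22,1) + gcd(5,22) + gcd(18,6) = 1+1+1+6 = 9.
By Pick's theorem I = A − B/2 + 1 = 365.5 − 9/2 + 1 = 362.

362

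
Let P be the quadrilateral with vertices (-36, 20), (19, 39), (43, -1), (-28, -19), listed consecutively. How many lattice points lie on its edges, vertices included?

The number of boundary lattice points is Σ gcd(|Δx|,|Δy|) = gcd(55,19) + gcd(24,40) + gcd(71,18) + gcd(8,39) = 1+8+1+1 = 11.

11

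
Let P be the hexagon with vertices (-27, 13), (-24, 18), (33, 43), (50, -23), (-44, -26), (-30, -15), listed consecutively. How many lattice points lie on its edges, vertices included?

The number of boundary lattice points is Σ gcd(|Δx|,|Δy|) = gcd(3,5) + gcd(57,25) + gcd(17,66) + gcd(94,3) + gcd(14,11) + gcd(3,28) = 1+1+1+1+1+1 = 6.

6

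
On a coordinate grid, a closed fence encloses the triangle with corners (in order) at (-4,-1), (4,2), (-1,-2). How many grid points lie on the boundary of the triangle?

3

Along each edge there are gcd(|Δx|,|Δy|)+1 lattice points, so counting each shared vertex once the boundary has gcd(8,3) + gcd(5,4) + gcd(3,1) = 1+1+1 = 3.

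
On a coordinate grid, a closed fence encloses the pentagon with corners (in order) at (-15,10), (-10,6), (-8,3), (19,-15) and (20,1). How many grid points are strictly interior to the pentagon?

307

Using the shoelace formula, 2A = |[(-15)·6 − (-10)·10] + [(-10)·3 − (-8)·6] + [(-8)·(-15) − 19·3] + [19·1 − 20·(-15)] + [20·10 − (-15)·1]| = 625, so the area is 312.5.
The number of boundary lattice points is Σ gcd(|Δx|,|Δy|) = gcd(5,4) + gcd(2,3) + gcd(27,18) + gcd(1,16) + gcd(35,9) = 1+1+9+1+1 = 13.
Pick's theorem gives I = A − B/2 + 1 = 312.5 − 13/2 + 1 = 307.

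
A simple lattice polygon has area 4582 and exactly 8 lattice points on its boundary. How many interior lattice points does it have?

Pick's theorem A = I + B/2 − 1 rearranges to I = A − B/2 + 1 = 4582 − 8/2 + 1 = 4579.

4579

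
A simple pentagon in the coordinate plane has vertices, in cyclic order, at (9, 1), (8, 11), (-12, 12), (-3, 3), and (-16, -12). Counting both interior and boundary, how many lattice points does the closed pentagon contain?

255

The shoelace formula gives twice the area as |[9·11 − 8·1] + [8·12 − (-12)·11] + [(-12)·3 − (-3)·12] + [(-3)·(-12) − (-16)·3] + [(-16)·1 − 9·(-12)]| = 495, so the area is 247.5.
Summing gcd(|Δx|,|Δy|) over the edges gives the boundary count: gcd(1,10) + gcd(20,1) + gcd(9,9) + gcd(13,15) + gcd(25,13) = 1+1+9+1+1 = 13.
Pick's theorem gives I = A − B/2 + 1 = 247.5 − 13/2 + 1 = 242, so the closed region contains I + B = 242 + 13 = 255 lattice points.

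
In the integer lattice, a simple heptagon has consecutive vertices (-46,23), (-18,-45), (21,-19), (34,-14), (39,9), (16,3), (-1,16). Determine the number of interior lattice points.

By the shoelace formula, twice the signed area is |((-46)·(-45) − (-18)·23) + ((-18)·(-19) − 21·(-45)) + (21·(-14) − 34·(-19)) + (34·9 − 39·(-14)) + (39·3 − 16·9) + (16·16 − (-1)·3) + ((-1)·23 − (-46)·16)| = 5920, so the area is 2960.
Summing gcd(|Δx|,|Δy|) over the edges gives the boundary count: gcd(28,68) + gcd(39,26) + gcd(13,5) + gcd(5,23) + gcd(23,6) + gcd(17,13) + gcd(45,7) = 4+13+1+1+1+1+1 = 22.
By Pick's theorem A = I + B/2 − 1, so I = 2960 − 22/2 + 1 = 2950.

2950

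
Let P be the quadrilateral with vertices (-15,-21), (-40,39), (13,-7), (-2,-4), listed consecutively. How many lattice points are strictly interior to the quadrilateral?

864

Using the shoelace formula, 2A = |((-15)·39 − (-40)·(-21)) + ((-40)·(-7) − 13·39) + (13·(-4) − (-2)·(-7)) + ((-2)·(-21) − (-15)·(-4))| = 1736, so the area is 868.
Summing gcd(|Δx|,|Δy|) over the edges gives the boundary count: gcd(25,60) + gcd(53,46) + gcd(15,3) + gcd(13,17) = 5+1+3+1 = 10.
By Pick's theorem A = I + B/2 − 1, so I = 868 − 10/2 + 1 = 864.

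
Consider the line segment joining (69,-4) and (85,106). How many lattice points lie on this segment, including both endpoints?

The number of lattice points on a segment between lattice points is gcd(|Δx|,|Δy|) + 1 = gcd(16,110) + 1 = 2 + 1 = 3.

3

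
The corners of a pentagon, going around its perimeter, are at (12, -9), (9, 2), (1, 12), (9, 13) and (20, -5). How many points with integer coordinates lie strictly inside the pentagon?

151

Using the shoelace formula, 2A = |[12·2 − 9·(-9)] + [9·12 − 1·2] + [1·13 − 9·12] + [9·(-5) − 20·13] + [20·(-9) − 12·(-5)]| = 309, so the area is 154.5.
Along each edge there are gcd(|Δx|,|Δy|)+1 lattice points, so counting each shared vertex once the boundary has gcd(3,11) + gcd(8,10) + gcd(8,1) + gcd(11,18) + gcd(8,4) = 1+2+1+1+4 = 9.
Pick's theorem gives I = A − B/2 + 1 = 154.5 − 9/2 + 1 = 151.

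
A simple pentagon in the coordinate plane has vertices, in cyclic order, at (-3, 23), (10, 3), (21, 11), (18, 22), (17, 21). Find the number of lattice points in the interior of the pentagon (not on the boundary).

263

The shoelace formula gives twice the area as |[(-3)·3 − 10·23] + [10·11 − 21·3] + [21·22 − 18·11] + [18·21 − 17·22] + [17·23 − (-3)·21]| = 530, so the area is 265.
Summing gcd(|Δx|,|Δy|) over the edges gives the boundary count: gcd(13,20) + gcd(11,8) + gcd(3,11) + gcd(1,1) + gcd(20,2) = 1+1+1+1+2 = 6.
By Pick's theorem A = I + B/2 − 1, so I = 265 − 6/2 + 1 = 263.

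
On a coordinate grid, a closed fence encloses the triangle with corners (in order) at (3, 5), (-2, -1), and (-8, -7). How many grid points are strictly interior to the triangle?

0

The shoelace formula gives twice the area as |(3·(-1) − (-2)·5) + ((-2)·(-7) − (-8)·(-1)) + ((-8)·5 − 3·(-7))| = 6, so the area is 3.
The number of boundary lattice points is Σ gcd(|Δx|,|Δy|) = gcd(5,6) + gcd(6,6) + gcd(11,12) = 1+6+1 = 8.
By Pick's theorem A = I + B/2 − 1, so I = 3 − 8/2 + 1 = 0.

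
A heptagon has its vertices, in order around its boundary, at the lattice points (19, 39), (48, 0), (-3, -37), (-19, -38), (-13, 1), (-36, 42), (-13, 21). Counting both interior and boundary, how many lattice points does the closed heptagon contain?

Using the shoelace formula, 2A = |[19·0 − 48·39] + [48·(-37) − (-3)·0] + [(-3)·(-38) − (-19)·(-37)] + [(-19)·1 − (-13)·(-38)] + [(-13)·42 − (-36)·1] + [(-36)·21 − (-13)·42] + [(-13)·39 − 19·21]| = 6376, so the area is 3188.
The number of boundary lattice points is Σ gcd(|Δx|,|Δy|) = gcd(29,39) + gcd(51,37) + gcd(16,1) + gcd(6,39) + gcd(23,41) + gcd(23,21) + gcd(32,18) = 1+1+1+3+1+1+2 = 10.
Pick's theorem gives I = A − B/2 + 1 = 3188 − 10/2 + 1 = 3184, so the closed region contains I + B = 3184 + 10 = 3194 lattice points.

3194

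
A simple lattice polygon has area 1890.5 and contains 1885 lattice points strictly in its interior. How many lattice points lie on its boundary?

Pick's theorem gives A = I + B/2 − 1, so B = 2(A − I + 1) = 2(1890.5 − 1885 + 1) = 13.

13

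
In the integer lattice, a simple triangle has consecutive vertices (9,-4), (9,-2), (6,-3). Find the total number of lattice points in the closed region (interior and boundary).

6

By the shoelace formula, twice the signed area is |[9·(-2) − 9·(-4)] + [9·(-3) − 6·(-2)] + [6·(-4) − 9·(-3)]| = 6, so the area is 3.
Summing gcd(|Δx|,|Δy|) over the edges gives the boundary count: gcd(0,2) + gcd(3,1) + gcd(3,1) = 2+1+1 = 4.
Pick's theorem gives I = A − B/2 + 1 = 3 − 4/2 + 1 = 2, so the closed region contains I + B = 2 + 4 = 6 lattice points.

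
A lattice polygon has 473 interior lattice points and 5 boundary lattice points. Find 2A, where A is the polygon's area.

By Pick's theorem, A = I + B/2 − 1 = 473 + 5/2 − 1 = 949/2.
Hence 2A = 949.

949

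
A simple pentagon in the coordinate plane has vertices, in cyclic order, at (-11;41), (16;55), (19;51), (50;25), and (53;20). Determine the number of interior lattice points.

747

The shoelace formula gives twice the area as |((-11)·55 − 16·41) + (16·51 − 19·55) + (19·25 − 50·51) + (50·20 − 53·25) + (53·41 − (-11)·20)| = 1497, so the area is 1497/2.
Summing gcd(|Δx|,|Δy|) over the edges gives the boundary count: gcd(27,14) + gcd(3,4) + gcd(31,26) + gcd(3,5) + gcd(64,21) = 1+1+1+1+1 = 5.
Pick's theorem gives I = A − B/2 + 1 = 1497/2 − 5/2 + 1 = 747.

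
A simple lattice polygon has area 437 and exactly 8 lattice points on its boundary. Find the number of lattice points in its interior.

Pick's theorem A = I + B/2 − 1 rearranges to I = A − B/2 + 1 = 437 − 8/2 + 1 = 434.

434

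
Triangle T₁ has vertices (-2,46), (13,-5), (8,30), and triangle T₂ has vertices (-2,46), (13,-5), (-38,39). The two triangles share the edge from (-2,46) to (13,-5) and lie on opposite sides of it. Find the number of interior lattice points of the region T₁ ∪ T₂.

The union is the simple quadrilateral with vertices (-2,46), (8,30), (13,-5), (-38,39) in order.
The shoelace formula gives twice the area as |((-2)·30 − 8·46) + (8·(-5) − 13·30) + (13·39 − (-38)·(-5)) + ((-38)·46 − (-2)·39)| = 2211, so the area is 1105.5.
Summing gcd(|Δx|,|Δy|) over the edges gives the boundary count: gcd(10,16) + gcd(5,35) + gcd(51,44) + gcd(36,7) = 2+5+1+1 = 9.
By Pick's theorem I = A − B/2 + 1 = 1105.5 − 9/2 + 1 = 1102.

1102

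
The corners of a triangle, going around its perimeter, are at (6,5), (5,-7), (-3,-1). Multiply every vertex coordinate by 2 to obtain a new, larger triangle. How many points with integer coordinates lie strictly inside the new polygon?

The shoelace formula gives twice the area as |(6·(-7) − 5·5) + (5·(-1) − (-3)·(-7)) + ((-3)·5 − 6·(-1))| = 102, so the area is 51.
Summing gcd(|Δx|,|Δy|) over the edges gives the boundary count: gcd(1,12) + gcd(8,6) + gcd(9,6) = 1+2+3 = 6.
Scaling by 2 multiplies the area by 2² = 4 (so the new area is 204) and multiplies the boundary lattice-point count by 2, giving 12.
By Pick's theorem, the interior count of the dilated polygon is 204 − 12/2 + 1 = 199.

199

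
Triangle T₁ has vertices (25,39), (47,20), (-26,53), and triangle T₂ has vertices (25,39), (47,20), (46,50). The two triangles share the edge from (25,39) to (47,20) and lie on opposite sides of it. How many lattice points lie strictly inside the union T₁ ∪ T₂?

650

The union is the simple quadrilateral with vertices (25,39), (-26,53), (47,20), (46,50) in order.
By the shoelace formula, twice the signed area is |(25·53 − (-26)·39) + ((-26)·20 − 47·53) + (47·50 − 46·20) + (46·39 − 25·50)| = 1302, so the area is 651.
Along each edge there are gcd(|Δx|,|Δy|)+1 lattice points, so counting each shared vertex once the boundary has gcd(51,14) + gcd(73,33) + gcd(1,30) + gcd(21,11) = 1+1+1+1 = 4.
By Pick's theorem I = A − B/2 + 1 = 651 − 4/2 + 1 = 650.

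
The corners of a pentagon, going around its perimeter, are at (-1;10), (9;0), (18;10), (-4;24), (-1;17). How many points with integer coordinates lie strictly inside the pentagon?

By the shoelace formula, twice the signed area is |((-1)·0 − 9·10) + (9·10 − 18·0) + (18·24 − (-4)·10) + ((-4)·17 − (-1)·24) + ((-1)·10 − (-1)·17)| = 435, so the area is 217.5.
The number of boundary lattice points is Σ gcd(|Δx|,|Δy|) = gcd(10,10) + gcd(9,10) + gcd(22,14) + gcd(3,7) + gcd(0,7) = 10+1+2+1+7 = 21.
Pick's theorem gives I = A − B/2 + 1 = 217.5 − 21/2 + 1 = 208.

208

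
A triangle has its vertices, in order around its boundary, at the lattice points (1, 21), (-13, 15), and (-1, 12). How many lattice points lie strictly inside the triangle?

By the shoelace formula, twice the signed area is |(1·15 − (-13)·21) + ((-13)·12 − (-1)·15) + ((-1)·21 − 1·12)| = 114, so the area is 57.
The number of boundary lattice points is Σ gcd(|Δx|,|Δy|) = gcd(14,6) + gcd(12,3) + gcd(2,9) = 2+3+1 = 6.
Pick's theorem gives I = A − B/2 + 1 = 57 − 6/2 + 1 = 55.

55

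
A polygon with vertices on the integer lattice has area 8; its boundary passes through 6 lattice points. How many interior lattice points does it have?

Pick's theorem A = I + B/2 − 1 rearranges to I = A − B/2 + 1 = 8 − 6/2 + 1 = 6.

6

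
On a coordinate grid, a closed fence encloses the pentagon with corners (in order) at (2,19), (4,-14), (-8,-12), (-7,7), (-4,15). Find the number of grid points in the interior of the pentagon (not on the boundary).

Using the shoelace formula, 2A = |(2·(-14) − 4·19) + (4·(-12) − (-8)·(-14)) + ((-8)·7 − (-7)·(-12)) + ((-7)·15 − (-4)·7) + ((-4)·19 − 2·15)| = 587, so the area is 293.5.
Along each edge there are gcd(|Δx|,|Δy|)+1 lattice points, so counting each shared vertex once the boundary has gcd(2,33) + gcd(12,2) + gcd(1,19) + gcd(3,8) + gcd(6,4) = 1+2+1+1+2 = 7.
By Pick's theorem A = I + B/2 − 1, so I = 293.5 − 7/2 + 1 = 291.

291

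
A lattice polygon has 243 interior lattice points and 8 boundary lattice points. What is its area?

246

By Pick's theorem, A = I + B/2 − 1 = 243 + 8/2 − 1 = 246.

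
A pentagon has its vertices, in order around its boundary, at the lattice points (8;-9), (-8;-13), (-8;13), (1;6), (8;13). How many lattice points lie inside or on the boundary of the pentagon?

The shoelace formula gives twice the area as |[8·(-13) − (-8)·(-9)] + [(-8)·13 − (-8)·(-13)] + [(-8)·6 − 1·13] + [1·13 − 8·6] + [8·(-9) − 8·13]| = 656, so the area is 328.
Along each edge there are gcd(|Δx|,|Δy|)+1 lattice points, so counting each shared vertex once the boundary has gcd(16,4) + gcd(0,26) + gcd(9,7) + gcd(7,7) + gcd(0,22) = 4+26+1+7+22 = 60.
Pick's theorem gives I = A − B/2 + 1 = 328 − 60/2 + 1 = 299, so the closed region contains I + B = 299 + 60 = 359 lattice points.

359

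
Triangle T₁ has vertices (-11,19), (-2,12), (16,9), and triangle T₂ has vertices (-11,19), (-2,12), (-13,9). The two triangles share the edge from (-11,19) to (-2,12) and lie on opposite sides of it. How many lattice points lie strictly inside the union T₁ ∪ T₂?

The union is the simple quadrilateral with vertices (-11,19), (16,9), (-2,12), (-13,9) in order.
Using the shoelace formula, 2A = |((-11)·9 − 16·19) + (16·12 − (-2)·9) + ((-2)·9 − (-13)·12) + ((-13)·19 − (-11)·9)| = 203, so the area is 101.5.
Summing gcd(|Δx|,|Δy|) over the edges gives the boundary count: gcd(27,10) + gcd(18,3) + gcd(11,3) + gcd(2,10) = 1+3+1+2 = 7.
By Pick's theorem I = A − B/2 + 1 = 101.5 − 7/2 + 1 = 99.

99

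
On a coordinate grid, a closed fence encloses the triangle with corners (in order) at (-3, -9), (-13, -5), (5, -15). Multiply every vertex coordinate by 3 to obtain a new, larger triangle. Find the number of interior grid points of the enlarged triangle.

118

Using the shoelace formula, 2A = |((-3)·(-5) − (-13)·(-9)) + ((-13)·(-15) − 5·(-5)) + (5·(-9) − (-3)·(-15))| = 28, so the area is 14.
Summing gcd(|Δx|,|Δy|) over the edges gives the boundary count: gcd(10,4) + gcd(18,10) + gcd(8,6) = 2+2+2 = 6.
Scaling by 3 multiplies the area by 3² = 9 (so the new area is 126) and multiplies the boundary lattice-point count by 3, giving 18.
By Pick's theorem, the interior count of the dilated polygon is 126 − 18/2 + 1 = 118.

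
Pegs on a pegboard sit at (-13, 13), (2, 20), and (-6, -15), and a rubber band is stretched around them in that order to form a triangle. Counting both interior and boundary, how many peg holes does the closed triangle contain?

240

Using the shoelace formula, 2A = |((-13)·20 − 2·13) + (2·(-15) − (-6)·20) + ((-6)·13 − (-13)·(-15))| = 469, so the area is 234.5.
Summing gcd(|Δx|,|Δy|) over the edges gives the boundary count: gcd(15,7) + gcd(8,35) + gcd(7,28) = 1+1+7 = 9.
Pick's theorem gives I = A − B/2 + 1 = 234.5 − 9/2 + 1 = 231, so the closed region contains I + B = 231 + 9 = 240 lattice points.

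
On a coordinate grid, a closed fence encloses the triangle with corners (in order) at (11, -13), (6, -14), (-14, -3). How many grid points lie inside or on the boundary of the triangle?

By the shoelace formula, twice the signed area is |[11·(-14) − 6·(-13)] + [6·(-3) − (-14)·(-14)] + [(-14)·(-13) − 11·(-3)]| = 75, so the area is 75/2.
The number of boundary lattice points is Σ gcd(|Δx|,|Δy|) = gcd(5,1) + gcd(20,11) + gcd(25,10) = 1+1+5 = 7.
Pick's theorem gives I = A − B/2 + 1 = 75/2 − 7/2 + 1 = 35, so the closed region contains I + B = 35 + 7 = 42 lattice points.

42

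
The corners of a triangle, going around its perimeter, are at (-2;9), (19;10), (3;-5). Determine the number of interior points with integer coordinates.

149

Using the shoelace formula, 2A = |[(-2)·10 − 19·9] + [19·(-5) − 3·10] + [3·9 − (-2)·(-5)]| = 299, so the area is 149.5.
The number of boundary lattice points is Σ gcd(|Δx|,|Δy|) = gcd(21,1) + gcd(16,15) + gcd(5,14) = 1+1+1 = 3.
Pick's theorem gives I = A − B/2 + 1 = 149.5 − 3/2 + 1 = 149.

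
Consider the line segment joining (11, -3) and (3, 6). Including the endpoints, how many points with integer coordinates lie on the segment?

2

The number of lattice points on a segment between lattice points is gcd(|Δx|,|Δy|) + 1 = gcd(8,9) + 1 = 1 + 1 = 2.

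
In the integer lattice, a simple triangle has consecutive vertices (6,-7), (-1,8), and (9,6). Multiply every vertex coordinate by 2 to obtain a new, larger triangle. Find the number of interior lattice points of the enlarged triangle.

Using the shoelace formula, 2A = |(6·8 − (-1)·(-7)) + ((-1)·6 − 9·8) + (9·(-7) − 6·6)| = 136, so the area is 68.
Along each edge there are gcd(|Δx|,|Δy|)+1 lattice points, so counting each shared vertex once the boundary has gcd(7,15) + gcd(10,2) + gcd(3,13) = 1+2+1 = 4.
Scaling by 2 multiplies the area by 2² = 4 (so the new area is 272) and multiplies the boundary lattice-point count by 2, giving 8.
By Pick's theorem, the interior count of the dilated polygon is 272 − 8/2 + 1 = 269.

269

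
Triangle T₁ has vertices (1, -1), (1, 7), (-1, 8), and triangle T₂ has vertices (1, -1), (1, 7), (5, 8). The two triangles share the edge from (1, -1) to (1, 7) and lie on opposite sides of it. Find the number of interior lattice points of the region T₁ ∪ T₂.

23

The union is the simple quadrilateral with vertices (1, -1), (-1, 8), (1, 7), (5, 8) in order.
Using the shoelace formula, 2A = |(1·8 − (-1)·(-1)) + ((-1)·7 − 1·8) + (1·8 − 5·7) + (5·(-1) − 1·8)| = 48, so the area is 24.
Summing gcd(|Δx|,|Δy|) over the edges gives the boundary count: gcd(2,9) + gcd(2,1) + gcd(4,1) + gcd(4,9) = 1+1+1+1 = 4.
By Pick's theorem I = A − B/2 + 1 = 24 − 4/2 + 1 = 23.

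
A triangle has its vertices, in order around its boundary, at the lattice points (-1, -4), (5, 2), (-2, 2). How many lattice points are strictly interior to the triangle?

The shoelace formula gives twice the area as |[(-1)·2 − 5·(-4)] + [5·2 − (-2)·2] + [(-2)·(-4) − (-1)·2]| = 42, so the area is 21.
Summing gcd(|Δx|,|Δy|) over the edges gives the boundary count: gcd(6,6) + gcd(7,0) + gcd(1,6) = 6+7+1 = 14.
By Pick's theorem A = I + B/2 − 1, so I = 21 − 14/2 + 1 = 15.

15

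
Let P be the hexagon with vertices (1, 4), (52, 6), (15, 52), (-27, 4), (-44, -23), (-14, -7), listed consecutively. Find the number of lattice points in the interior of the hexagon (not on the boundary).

By the shoelace formula, twice the signed area is |[1·6 − 52·4] + [52·52 − 15·6] + [15·4 − (-27)·52] + [(-27)·(-23) − (-44)·4] + [(-44)·(-7) − (-14)·(-23)] + [(-14)·4 − 1·(-7)]| = 4610, so the area is 2305.
The number of boundary lattice points is Σ gcd(|Δx|,|Δy|) = gcd(51,2) + gcd(37,46) + gcd(42,48) + gcd(17,27) + gcd(30,16) + gcd(15,11) = 1+1+6+1+2+1 = 12.
Pick's theorem gives I = A − B/2 + 1 = 2305 − 12/2 + 1 = 2300.

2300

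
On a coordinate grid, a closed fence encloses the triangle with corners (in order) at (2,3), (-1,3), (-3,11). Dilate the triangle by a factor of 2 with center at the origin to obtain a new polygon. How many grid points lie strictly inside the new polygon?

43

The shoelace formula gives twice the area as |[2·3 − (-1)·3] + [(-1)·11 − (-3)·3] + [(-3)·3 − 2·11]| = 24, so the area is 12.
The number of boundary lattice points is Σ gcd(|Δx|,|Δy|) = gcd(3,0) + gcd(2,8) + gcd(5,8) = 3+2+1 = 6.
Scaling by 2 multiplies the area by 2² = 4 (so the new area is 48) and multiplies the boundary lattice-point count by 2, giving 12.
By Pick's theorem, the interior count of the dilated polygon is 48 − 12/2 + 1 = 43.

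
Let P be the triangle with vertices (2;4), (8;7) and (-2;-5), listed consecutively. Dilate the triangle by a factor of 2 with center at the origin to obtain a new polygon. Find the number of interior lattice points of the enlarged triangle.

79

The shoelace formula gives twice the area as |(2·7 − 8·4) + (8·(-5) − (-2)·7) + ((-2)·4 − 2·(-5))| = 42, so the area is 21.
The number of boundary lattice points is Σ gcd(|Δx|,|Δy|) = gcd(6,3) + gcd(10,12) + gcd(4,9) = 3+2+1 = 6.
Scaling by 2 multiplies the area by 2² = 4 (so the new area is 84) and multiplies the boundary lattice-point count by 2, giving 12.
By Pick's theorem, the interior count of the dilated polygon is 84 − 12/2 + 1 = 79.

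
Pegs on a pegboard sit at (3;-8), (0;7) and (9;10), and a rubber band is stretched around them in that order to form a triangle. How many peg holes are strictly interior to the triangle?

67

Using the shoelace formula, 2A = |[3·7 − 0·(-8)] + [0·10 − 9·7] + [9·(-8) − 3·10]| = 144, so the area is 72.
The number of boundary lattice points is Σ gcd(|Δx|,|Δy|) = gcd(3,15) + gcd(9,3) + gcd(6,18) = 3+3+6 = 12.
Pick's theorem gives I = A − B/2 + 1 = 72 − 12/2 + 1 = 67.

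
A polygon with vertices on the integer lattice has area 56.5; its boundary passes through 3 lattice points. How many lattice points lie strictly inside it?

From Pick's theorem, I = A − B/2 + 1 = 56.5 − 3/2 + 1 = 56.

56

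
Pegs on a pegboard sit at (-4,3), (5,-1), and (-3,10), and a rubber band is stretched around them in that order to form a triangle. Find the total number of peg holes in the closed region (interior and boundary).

By the shoelace formula, twice the signed area is |((-4)·(-1) − 5·3) + (5·10 − (-3)·(-1)) + ((-3)·3 − (-4)·10)| = 67, so the area is 67/2.
Summing gcd(|Δx|,|Δy|) over the edges gives the boundary count: gcd(9,4) + gcd(8,11) + gcd(1,7) = 1+1+1 = 3.
Pick's theorem gives I = A − B/2 + 1 = 67/2 − 3/2 + 1 = 33, so the closed region contains I + B = 33 + 3 = 36 lattice points.

36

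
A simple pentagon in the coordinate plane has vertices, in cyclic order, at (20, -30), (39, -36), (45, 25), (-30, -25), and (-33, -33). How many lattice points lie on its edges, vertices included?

29

Summing gcd(|Δx|,|Δy|) over the edges gives the boundary count: gcd(19,6) + gcd(6,61) + gcd(75,50) + gcd(3,8) + gcd(53,3) = 1+1+25+1+1 = 29.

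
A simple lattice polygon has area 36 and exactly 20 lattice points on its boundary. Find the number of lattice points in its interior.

Pick's theorem A = I + B/2 − 1 rearranges to I = A − B/2 + 1 = 36 − 20/2 + 1 = 27.

27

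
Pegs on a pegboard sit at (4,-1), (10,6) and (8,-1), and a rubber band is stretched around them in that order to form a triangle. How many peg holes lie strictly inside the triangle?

The shoelace formula gives twice the area as |[4·6 − 10·(-1)] + [10·(-1) − 8·6] + [8·(-1) − 4·(-1)]| = 28, so the area is 14.
Summing gcd(|Δx|,|Δy|) over the edges gives the boundary count: gcd(6,7) + gcd(2,7) + gcd(4,0) = 1+1+4 = 6.
By Pick's theorem A = I + B/2 − 1, so I = 14 − 6/2 + 1 = 12.

12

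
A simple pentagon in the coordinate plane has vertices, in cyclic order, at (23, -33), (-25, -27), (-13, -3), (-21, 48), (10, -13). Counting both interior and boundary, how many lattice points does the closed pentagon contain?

By the shoelace formula, twice the signed area is |(23·(-27) − (-25)·(-33)) + ((-25)·(-3) − (-13)·(-27)) + ((-13)·48 − (-21)·(-3)) + ((-21)·(-13) − 10·48) + (10·(-33) − 23·(-13))| = 2647, so the area is 2647/2.
Along each edge there are gcd(|Δx|,|Δy|)+1 lattice points, so counting each shared vertex once the boundary has gcd(48,6) + gcd(12,24) + gcd(8,51) + gcd(31,61) + gcd(13,20) = 6+12+1+1+1 = 21.
Pick's theorem gives I = A − B/2 + 1 = 2647/2 − 21/2 + 1 = 1314, so the closed region contains I + B = 1314 + 21 = 1335 lattice points.

1335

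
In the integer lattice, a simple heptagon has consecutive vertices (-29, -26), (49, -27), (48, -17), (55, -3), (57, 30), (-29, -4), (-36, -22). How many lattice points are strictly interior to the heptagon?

Using the shoelace formula, 2A = |[(-29)·(-27) − 49·(-26)] + [49·(-17) − 48·(-27)] + [48·(-3) − 55·(-17)] + [55·30 − 57·(-3)] + [57·(-4) − (-29)·30] + [(-29)·(-22) − (-36)·(-4)] + [(-36)·(-26) − (-29)·(-22)]| = 6566, so the area is 3283.
Along each edge there are gcd(|Δx|,|Δy|)+1 lattice points, so counting each shared vertex once the boundary has gcd(78,1) + gcd(1,10) + gcd(7,14) + gcd(2,33) + gcd(86,34) + gcd(7,18) + gcd(7,4) = 1+1+7+1+2+1+1 = 14.
Pick's theorem gives I = A − B/2 + 1 = 3283 − 14/2 + 1 = 3277.

3277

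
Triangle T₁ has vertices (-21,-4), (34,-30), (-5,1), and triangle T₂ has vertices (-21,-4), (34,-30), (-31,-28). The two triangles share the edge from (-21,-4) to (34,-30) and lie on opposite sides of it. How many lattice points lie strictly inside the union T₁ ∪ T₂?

1134

The union is the simple quadrilateral with vertices (-21,-4), (-5,1), (34,-30), (-31,-28) in order.
By the shoelace formula, twice the signed area is |[(-21)·1 − (-5)·(-4)] + [(-5)·(-30) − 34·1] + [34·(-28) − (-31)·(-30)] + [(-31)·(-4) − (-21)·(-28)]| = 2271, so the area is 2271/2.
The number of boundary lattice points is Σ gcd(|Δx|,|Δy|) = gcd(16,5) + gcd(39,31) + gcd(65,2) + gcd(10,24) = 1+1+1+2 = 5.
By Pick's theorem I = A − B/2 + 1 = 2271/2 − 5/2 + 1 = 1134.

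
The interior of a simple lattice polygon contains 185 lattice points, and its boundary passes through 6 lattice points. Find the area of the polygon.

Pick's theorem states A = I + B/2 − 1, so A = 185 + 6/2 − 1 = 187.

187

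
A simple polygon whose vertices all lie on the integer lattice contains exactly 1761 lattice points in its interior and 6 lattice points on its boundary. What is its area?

Pick's theorem states A = I + B/2 − 1, so A = 1761 + 6/2 − 1 = 1763.

1763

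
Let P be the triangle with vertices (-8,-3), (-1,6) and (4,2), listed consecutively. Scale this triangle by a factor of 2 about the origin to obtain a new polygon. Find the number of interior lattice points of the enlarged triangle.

144

The shoelace formula gives twice the area as |[(-8)·6 − (-1)·(-3)] + [(-1)·2 − 4·6] + [4·(-3) − (-8)·2]| = 73, so the area is 36.5.
Summing gcd(|Δx|,|Δy|) over the edges gives the boundary count: gcd(7,9) + gcd(5,4) + gcd(12,5) = 1+1+1 = 3.
Scaling by 2 multiplies the area by 2² = 4 (so the new area is 146) and multiplies the boundary lattice-point count by 2, giving 6.
By Pick's theorem, the interior count of the dilated polygon is 146 − 6/2 + 1 = 144.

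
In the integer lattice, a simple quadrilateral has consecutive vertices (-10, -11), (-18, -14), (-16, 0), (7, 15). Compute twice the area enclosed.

By the shoelace formula, twice the signed area is |[(-10)·(-14) − (-18)·(-11)] + [(-18)·0 − (-16)·(-14)] + [(-16)·15 − 7·0] + [7·(-11) − (-10)·15]| = 449, so the area is 449/2.

449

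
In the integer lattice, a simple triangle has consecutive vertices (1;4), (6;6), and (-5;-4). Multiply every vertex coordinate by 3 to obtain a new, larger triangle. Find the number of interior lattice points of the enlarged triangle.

121

Using the shoelace formula, 2A = |[1·6 − 6·4] + [6·(-4) − (-5)·6] + [(-5)·4 − 1·(-4)]| = 28, so the area is 14.
The number of boundary lattice points is Σ gcd(|Δx|,|Δy|) = gcd(5,2) + gcd(11,10) + gcd(6,8) = 1+1+2 = 4.
Scaling by 3 multiplies the area by 3² = 9 (so the new area is 126) and multiplies the boundary lattice-point count by 3, giving 12.
By Pick's theorem, the interior count of the dilated polygon is 126 − 12/2 + 1 = 121.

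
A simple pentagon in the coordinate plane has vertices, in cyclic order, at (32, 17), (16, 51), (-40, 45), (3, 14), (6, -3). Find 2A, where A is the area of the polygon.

Using the shoelace formula, 2A = |(32·51 − 16·17) + (16·45 − (-40)·51) + ((-40)·14 − 3·45) + (3·(-3) − 6·14) + (6·17 − 32·(-3))| = 3530, so the area is 1765.

3530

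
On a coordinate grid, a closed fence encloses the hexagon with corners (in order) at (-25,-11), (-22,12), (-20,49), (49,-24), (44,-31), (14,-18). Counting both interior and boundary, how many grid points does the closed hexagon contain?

2367

The shoelace formula gives twice the area as |((-25)·12 − (-22)·(-11)) + ((-22)·49 − (-20)·12) + ((-20)·(-24) − 49·49) + (49·(-31) − 44·(-24)) + (44·(-18) − 14·(-31)) + (14·(-11) − (-25)·(-18))| = 4726, so the area is 2363.
Along each edge there are gcd(|Δx|,|Δy|)+1 lattice points, so counting each shared vertex once the boundary has gcd(3,23) + gcd(2,37) + gcd(69,73) + gcd(5,7) + gcd(30,13) + gcd(39,7) = 1+1+1+1+1+1 = 6.
Pick's theorem gives I = A − B/2 + 1 = 2363 − 6/2 + 1 = 2361, so the closed region contains I + B = 2361 + 6 = 2367 lattice points.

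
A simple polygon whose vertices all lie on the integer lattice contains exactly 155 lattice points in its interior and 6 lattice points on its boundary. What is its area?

By Pick's theorem, A = I + B/2 − 1 = 155 + 6/2 − 1 = 157.

157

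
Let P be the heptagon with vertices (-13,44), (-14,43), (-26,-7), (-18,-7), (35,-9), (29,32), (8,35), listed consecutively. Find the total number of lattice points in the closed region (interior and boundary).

The shoelace formula gives twice the area as |((-13)·43 − (-14)·44) + ((-14)·(-7) − (-26)·43) + ((-26)·(-7) − (-18)·(-7)) + ((-18)·(-9) − 35·(-7)) + (35·32 − 29·(-9)) + (29·35 − 8·32) + (8·44 − (-13)·35)| = 4683, so the area is 4683/2.
The number of boundary lattice points is Σ gcd(|Δx|,|Δy|) = gcd(1,1) + gcd(12,50) + gcd(8,0) + gcd(53,2) + gcd(6,41) + gcd(21,3) + gcd(21,9) = 1+2+8+1+1+3+3 = 19.
Pick's theorem gives I = A − B/2 + 1 = 4683/2 − 19/2 + 1 = 2333, so the closed region contains I + B = 2333 + 19 = 2352 lattice points.

2352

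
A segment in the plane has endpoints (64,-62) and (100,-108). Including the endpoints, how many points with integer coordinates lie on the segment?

3

The number of lattice points on a segment between lattice points is gcd(|Δx|,|Δy|) + 1 = gcd(36,46) + 1 = 2 + 1 = 3.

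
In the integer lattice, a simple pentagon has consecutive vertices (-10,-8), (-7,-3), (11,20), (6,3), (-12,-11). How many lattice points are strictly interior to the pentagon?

By the shoelace formula, twice the signed area is |[(-10)·(-3) − (-7)·(-8)] + [(-7)·20 − 11·(-3)] + [11·3 − 6·20] + [6·(-11) − (-12)·3] + [(-12)·(-8) − (-10)·(-11)]| = 264, so the area is 132.
The number of boundary lattice points is Σ gcd(|Δx|,|Δy|) = gcd(3,5) + gcd(18,23) + gcd(5,17) + gcd(18,14) + gcd(2,3) = 1+1+1+2+1 = 6.
Pick's theorem gives I = A − B/2 + 1 = 132 − 6/2 + 1 = 130.

130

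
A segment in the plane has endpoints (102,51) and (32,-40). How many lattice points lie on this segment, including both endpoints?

8

The number of lattice points on a segment between lattice points is gcd(|Δx|,|Δy|) + 1 = gcd(70,91) + 1 = 7 + 1 = 8.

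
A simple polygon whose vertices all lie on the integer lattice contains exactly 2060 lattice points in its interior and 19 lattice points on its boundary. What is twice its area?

4137

Pick's theorem states A = I + B/2 − 1, so A = 2060 + 19/2 − 1 = 4137/2.
Hence 2A = 4137.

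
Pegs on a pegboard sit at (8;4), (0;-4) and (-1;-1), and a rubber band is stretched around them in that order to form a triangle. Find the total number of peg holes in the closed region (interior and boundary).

22

The shoelace formula gives twice the area as |[8·(-4) − 0·4] + [0·(-1) − (-1)·(-4)] + [(-1)·4 − 8·(-1)]| = 32, so the area is 16.
Along each edge there are gcd(|Δx|,|Δy|)+1 lattice points, so counting each shared vertex once the boundary has gcd(8,8) + gcd(1,3) + gcd(9,5) = 8+1+1 = 10.
Pick's theorem gives I = A − B/2 + 1 = 16 − 10/2 + 1 = 12, so the closed region contains I + B = 12 + 10 = 22 lattice points.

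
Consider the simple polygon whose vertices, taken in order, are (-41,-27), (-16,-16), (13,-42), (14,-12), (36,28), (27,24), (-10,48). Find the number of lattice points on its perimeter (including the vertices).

Along each edge there are gcd(|Δx|,|Δy|)+1 lattice points, so counting each shared vertex once the boundary has gcd(25,11) + gcd(29,26) + gcd(1,30) + gcd(22,40) + gcd(9,4) + gcd(37,24) + gcd(31,75) = 1+1+1+2+1+1+1 = 8.

8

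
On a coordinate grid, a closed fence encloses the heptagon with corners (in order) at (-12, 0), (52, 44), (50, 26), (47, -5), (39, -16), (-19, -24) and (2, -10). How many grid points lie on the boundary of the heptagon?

19

Along each edge there are gcd(|Δx|,|Δy|)+1 lattice points, so counting each shared vertex once the boundary has gcd(64,44) + gcd(2,18) + gcd(3,31) + gcd(8,11) + gcd(58,8) + gcd(21,14) + gcd(14,10) = 4+2+1+1+2+7+2 = 19.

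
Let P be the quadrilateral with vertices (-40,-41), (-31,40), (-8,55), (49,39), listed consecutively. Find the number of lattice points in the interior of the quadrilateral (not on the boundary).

3851

The shoelace formula gives twice the area as |((-40)·40 − (-31)·(-41)) + ((-31)·55 − (-8)·40) + ((-8)·39 − 49·55) + (49·(-41) − (-40)·39)| = 7712, so the area is 3856.
Summing gcd(|Δx|,|Δy|) over the edges gives the boundary count: gcd(9,81) + gcd(23,15) + gcd(57,16) + gcd(89,80) = 9+1+1+1 = 12.
By Pick's theorem A = I + B/2 − 1, so I = 3856 − 12/2 + 1 = 3851.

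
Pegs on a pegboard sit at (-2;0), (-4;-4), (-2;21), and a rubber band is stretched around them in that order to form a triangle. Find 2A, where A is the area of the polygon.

Using the shoelace formula, 2A = |((-2)·(-4) − (-4)·0) + ((-4)·21 − (-2)·(-4)) + ((-2)·0 − (-2)·21)| = 42, so the area is 21.

42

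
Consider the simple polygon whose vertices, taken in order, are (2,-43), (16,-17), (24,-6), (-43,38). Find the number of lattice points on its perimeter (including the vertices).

Summing gcd(|Δx|,|Δy|) over the edges gives the boundary count: gcd(14,26) + gcd(8,11) + gcd(67,44) + gcd(45,81) = 2+1+1+9 = 13.

13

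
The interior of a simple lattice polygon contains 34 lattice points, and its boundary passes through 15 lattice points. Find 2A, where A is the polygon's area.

81

Pick's theorem states A = I + B/2 − 1, so A = 34 + 15/2 − 1 = 81/2.
Hence 2A = 81.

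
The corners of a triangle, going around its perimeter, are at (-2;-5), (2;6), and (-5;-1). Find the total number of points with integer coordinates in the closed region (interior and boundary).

By the shoelace formula, twice the signed area is |((-2)·6 − 2·(-5)) + (2·(-1) − (-5)·6) + ((-5)·(-5) − (-2)·(-1))| = 49, so the area is 49/2.
The number of boundary lattice points is Σ gcd(|Δx|,|Δy|) = gcd(4,11) + gcd(7,7) + gcd(3,4) = 1+7+1 = 9.
Pick's theorem gives I = A − B/2 + 1 = 49/2 − 9/2 + 1 = 21, so the closed region contains I + B = 21 + 9 = 30 lattice points.

30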